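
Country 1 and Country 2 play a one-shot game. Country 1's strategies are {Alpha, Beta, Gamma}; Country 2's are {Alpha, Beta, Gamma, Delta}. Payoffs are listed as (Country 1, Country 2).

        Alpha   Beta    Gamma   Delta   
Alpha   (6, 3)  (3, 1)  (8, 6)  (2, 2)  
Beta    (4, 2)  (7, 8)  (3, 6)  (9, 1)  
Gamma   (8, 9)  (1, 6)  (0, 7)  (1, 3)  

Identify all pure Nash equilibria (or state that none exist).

(Alpha, Gamma), (Beta, Beta), and (Gamma, Alpha)

Check mutual best responses: a cell is a NE iff neither player can gain by unilaterally deviating.
Country 1's best responses — vs Alpha: Gamma (payoff 8); vs Beta: Beta (payoff 7); vs Gamma: Alpha (payoff 8); vs Delta: Beta (payoff 9).
Country 2's best responses — vs Alpha: Gamma (payoff 6); vs Beta: Beta (payoff 8); vs Gamma: Alpha (payoff 9).
Mutual best responses occur at (Alpha, Gamma), (Beta, Beta), and (Gamma, Alpha); at each, neither player gains by switching.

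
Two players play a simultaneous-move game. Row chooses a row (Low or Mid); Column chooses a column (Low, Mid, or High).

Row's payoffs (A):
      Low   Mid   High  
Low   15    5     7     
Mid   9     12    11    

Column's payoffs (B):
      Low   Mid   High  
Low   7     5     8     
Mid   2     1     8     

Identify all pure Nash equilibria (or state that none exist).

(Mid, High)

Find each player's best response to every opponent strategy; NE are the intersections.
Row's best responses — vs Low: Low (payoff 15); vs Mid: Mid (payoff 12); vs High: Mid (payoff 11).
Column's best responses — vs Low: High (payoff 8); vs Mid: High (payoff 8).
The only mutual best response is (Mid, High); neither player gains by switching there.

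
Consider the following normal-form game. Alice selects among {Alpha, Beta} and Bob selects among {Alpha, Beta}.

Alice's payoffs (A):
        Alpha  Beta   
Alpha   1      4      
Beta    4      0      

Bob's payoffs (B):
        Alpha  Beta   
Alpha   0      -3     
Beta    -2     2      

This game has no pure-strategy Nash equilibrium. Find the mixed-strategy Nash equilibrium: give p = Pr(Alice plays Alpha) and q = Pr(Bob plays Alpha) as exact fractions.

p = 4/7, q = 4/7

Each player's mixing probability is pinned down by making the *other* player indifferent.
Bob indifferent between Alpha and Beta: p·0 + (1−p)·(-2) = p·(-3) + (1−p)·2 ⟹ (-2) + 2p = 2 + (-5)p ⟹ p = 4/7.
Alice indifferent between Alpha and Beta: q·1 + (1−q)·4 = q·4 + (1−q)·0 ⟹ 4 + (-3)q = 0 + 4q ⟹ q = 4/7.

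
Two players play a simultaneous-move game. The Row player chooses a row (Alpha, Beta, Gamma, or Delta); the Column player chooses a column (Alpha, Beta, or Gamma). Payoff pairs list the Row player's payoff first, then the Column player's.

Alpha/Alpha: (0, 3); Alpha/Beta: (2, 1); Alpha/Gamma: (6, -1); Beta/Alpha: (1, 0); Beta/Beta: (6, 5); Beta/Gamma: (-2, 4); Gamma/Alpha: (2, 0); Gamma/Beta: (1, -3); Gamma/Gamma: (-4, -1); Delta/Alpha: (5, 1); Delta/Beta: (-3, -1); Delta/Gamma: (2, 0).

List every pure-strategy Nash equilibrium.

(Beta, Beta) and (Delta, Alpha)

A profile is a Nash equilibrium when each player is best-responding to the other.
The Row player's best responses — vs Alpha: Delta (payoff 5); vs Beta: Beta (payoff 6); vs Gamma: Alpha (payoff 6).
The Column player's best responses — vs Alpha: Alpha (payoff 3); vs Beta: Beta (payoff 5); vs Gamma: Alpha (payoff 0); vs Delta: Alpha (payoff 1).
Mutual best responses occur at (Beta, Beta) and (Delta, Alpha); at each, neither player gains by switching.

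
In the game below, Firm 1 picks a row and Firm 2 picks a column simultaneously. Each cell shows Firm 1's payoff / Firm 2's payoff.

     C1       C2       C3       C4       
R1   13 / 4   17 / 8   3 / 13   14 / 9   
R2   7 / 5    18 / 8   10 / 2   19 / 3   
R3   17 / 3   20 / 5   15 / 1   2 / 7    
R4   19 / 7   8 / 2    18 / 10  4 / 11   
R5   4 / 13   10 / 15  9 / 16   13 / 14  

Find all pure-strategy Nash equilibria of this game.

Check mutual best responses: a cell is a NE iff neither player can gain by unilaterally deviating.
Firm 1's best responses — vs C1: R4 (payoff 19); vs C2: R3 (payoff 20); vs C3: R4 (payoff 18); vs C4: R2 (payoff 19).
Firm 2's best responses — vs R1: C3 (payoff 13); vs R2: C2 (payoff 8); vs R3: C4 (payoff 7); vs R4: C4 (payoff 11); vs R5: C3 (payoff 16).
No cell has both players best-responding. For instance, Firm 1's best reply to C2 is R3, but against R3 Firm 2 prefers C4 over C2.

There is no pure-strategy Nash equilibrium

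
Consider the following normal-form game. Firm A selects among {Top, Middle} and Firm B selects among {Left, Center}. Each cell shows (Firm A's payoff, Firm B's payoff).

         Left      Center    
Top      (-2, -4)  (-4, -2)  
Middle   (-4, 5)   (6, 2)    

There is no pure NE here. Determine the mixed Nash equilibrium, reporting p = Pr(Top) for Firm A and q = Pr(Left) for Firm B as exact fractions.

In a mixed NE each player is indifferent between their pure strategies, so the opponent's mix sets the indifference.
Firm B indifferent between Left and Center: p·(-4) + (1−p)·5 = p·(-2) + (1−p)·2 ⟹ 5 + (-9)p = 2 + (-4)p ⟹ p = 3/5.
Firm A indifferent between Top and Middle: q·(-2) + (1−q)·(-4) = q·(-4) + (1−q)·6 ⟹ (-4) + 2q = 6 + (-10)q ⟹ q = 5/6.

p = 3/5, q = 5/6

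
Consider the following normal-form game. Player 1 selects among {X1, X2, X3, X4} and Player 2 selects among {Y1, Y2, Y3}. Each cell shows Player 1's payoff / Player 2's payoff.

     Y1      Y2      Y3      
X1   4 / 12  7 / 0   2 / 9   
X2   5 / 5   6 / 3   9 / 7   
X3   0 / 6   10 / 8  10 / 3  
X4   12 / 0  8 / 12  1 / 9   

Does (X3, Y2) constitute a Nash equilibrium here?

Yes

Holding Player 2 at Y2: Player 1 gets 10 from X3, versus 7 from X1, 6 from X2, 8 from X4. No profitable deviation for Player 1.
Holding Player 1 at X3: Player 2 gets 8 from Y2, versus 6 from Y1, 3 from Y3. No profitable deviation for Player 2 either.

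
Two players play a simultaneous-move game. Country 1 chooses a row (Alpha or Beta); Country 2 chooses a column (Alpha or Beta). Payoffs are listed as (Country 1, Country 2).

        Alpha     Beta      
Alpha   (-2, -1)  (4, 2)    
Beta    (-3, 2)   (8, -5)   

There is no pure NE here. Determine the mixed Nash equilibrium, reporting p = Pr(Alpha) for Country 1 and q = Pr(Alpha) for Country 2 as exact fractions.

In a mixed NE each player is indifferent between their pure strategies, so the opponent's mix sets the indifference.
Country 2 indifferent between Alpha and Beta: p·(-1) + (1−p)·2 = p·2 + (1−p)·(-5) ⟹ 2 + (-3)p = (-5) + 7p ⟹ p = 7/10.
Country 1 indifferent between Alpha and Beta: q·(-2) + (1−q)·4 = q·(-3) + (1−q)·8 ⟹ 4 + (-6)q = 8 + (-11)q ⟹ q = 4/5.

p = 7/10, q = 4/5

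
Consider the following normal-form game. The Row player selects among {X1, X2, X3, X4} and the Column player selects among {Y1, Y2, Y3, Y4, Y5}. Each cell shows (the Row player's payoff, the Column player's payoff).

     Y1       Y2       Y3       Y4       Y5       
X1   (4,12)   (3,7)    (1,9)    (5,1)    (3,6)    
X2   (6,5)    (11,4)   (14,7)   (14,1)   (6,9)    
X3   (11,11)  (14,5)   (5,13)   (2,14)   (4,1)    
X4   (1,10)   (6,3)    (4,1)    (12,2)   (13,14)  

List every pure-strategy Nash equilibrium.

Find each player's best response to every opponent strategy; NE are the intersections.
The Row player's best responses — vs Y1: X3 (payoff 11); vs Y2: X3 (payoff 14); vs Y3: X2 (payoff 14); vs Y4: X2 (payoff 14); vs Y5: X4 (payoff 13).
The Column player's best responses — vs X1: Y1 (payoff 12); vs X2: Y5 (payoff 9); vs X3: Y4 (payoff 14); vs X4: Y5 (payoff 14).
The only mutual best response is (X4, Y5); neither player gains by switching there.

(X4, Y5)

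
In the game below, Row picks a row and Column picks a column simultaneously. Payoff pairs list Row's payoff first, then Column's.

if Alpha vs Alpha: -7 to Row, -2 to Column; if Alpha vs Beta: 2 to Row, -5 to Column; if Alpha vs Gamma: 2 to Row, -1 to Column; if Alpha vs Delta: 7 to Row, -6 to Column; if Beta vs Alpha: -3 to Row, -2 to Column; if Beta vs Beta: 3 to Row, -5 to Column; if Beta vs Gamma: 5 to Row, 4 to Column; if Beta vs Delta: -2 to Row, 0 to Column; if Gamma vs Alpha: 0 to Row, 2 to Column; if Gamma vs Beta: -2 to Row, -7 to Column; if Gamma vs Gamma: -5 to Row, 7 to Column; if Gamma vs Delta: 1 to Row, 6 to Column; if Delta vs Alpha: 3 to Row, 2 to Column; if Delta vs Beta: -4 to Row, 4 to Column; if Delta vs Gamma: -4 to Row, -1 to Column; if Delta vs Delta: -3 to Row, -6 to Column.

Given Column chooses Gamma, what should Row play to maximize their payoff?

With Column fixed at Gamma, Row's payoffs are: Alpha → 2, Beta → 5, Gamma → -5, Delta → -4.
The maximum is 5, achieved by Beta.

Beta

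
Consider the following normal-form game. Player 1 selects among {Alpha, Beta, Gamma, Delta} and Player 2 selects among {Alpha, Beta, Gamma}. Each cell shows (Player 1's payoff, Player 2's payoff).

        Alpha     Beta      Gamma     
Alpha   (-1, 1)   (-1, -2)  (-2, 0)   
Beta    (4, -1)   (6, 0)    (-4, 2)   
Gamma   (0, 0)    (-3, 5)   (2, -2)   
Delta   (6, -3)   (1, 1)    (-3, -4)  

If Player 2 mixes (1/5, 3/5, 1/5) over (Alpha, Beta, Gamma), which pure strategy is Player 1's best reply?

Beta

Player 1's best reply maximizes expected payoff against the mix.
Alpha: (1/5)·(-1) + (3/5)·(-1) + (1/5)·(-2) = -6/5
Beta: (1/5)·4 + (3/5)·6 + (1/5)·(-4) = 18/5
Gamma: (1/5)·0 + (3/5)·(-3) + (1/5)·2 = -7/5
Delta: (1/5)·6 + (3/5)·1 + (1/5)·(-3) = 6/5
Highest expected payoff is 18/5, from Beta.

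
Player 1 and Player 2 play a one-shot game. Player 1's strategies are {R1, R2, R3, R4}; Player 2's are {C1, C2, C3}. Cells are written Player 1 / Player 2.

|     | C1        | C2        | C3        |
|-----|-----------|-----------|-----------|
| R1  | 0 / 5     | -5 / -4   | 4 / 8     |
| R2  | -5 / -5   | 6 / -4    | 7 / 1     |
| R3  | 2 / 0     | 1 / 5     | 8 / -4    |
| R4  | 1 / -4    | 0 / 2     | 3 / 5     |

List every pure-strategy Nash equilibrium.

None

A profile is a Nash equilibrium when each player is best-responding to the other.
Player 1's best responses — vs C1: R3 (payoff 2); vs C2: R2 (payoff 6); vs C3: R3 (payoff 8).
Player 2's best responses — vs R1: C3 (payoff 8); vs R2: C3 (payoff 1); vs R3: C2 (payoff 5); vs R4: C3 (payoff 5).
No cell has both players best-responding. For instance, Player 1's best reply to C3 is R3, but against R3 Player 2 prefers C2 over C3.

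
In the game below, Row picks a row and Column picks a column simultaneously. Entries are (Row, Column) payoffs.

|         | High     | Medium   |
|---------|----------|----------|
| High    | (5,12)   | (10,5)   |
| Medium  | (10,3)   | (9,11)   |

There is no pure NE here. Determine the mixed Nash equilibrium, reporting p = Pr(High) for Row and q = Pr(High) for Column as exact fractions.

p = 8/15, q = 1/6

In a mixed NE each player is indifferent between their pure strategies, so the opponent's mix sets the indifference.
Column indifferent between High and Medium: p·12 + (1−p)·3 = p·5 + (1−p)·11 ⟹ 3 + 9p = 11 + (-6)p ⟹ p = 8/15.
Row indifferent between High and Medium: q·5 + (1−q)·10 = q·10 + (1−q)·9 ⟹ 10 + (-5)q = 9 + 1q ⟹ q = 1/6.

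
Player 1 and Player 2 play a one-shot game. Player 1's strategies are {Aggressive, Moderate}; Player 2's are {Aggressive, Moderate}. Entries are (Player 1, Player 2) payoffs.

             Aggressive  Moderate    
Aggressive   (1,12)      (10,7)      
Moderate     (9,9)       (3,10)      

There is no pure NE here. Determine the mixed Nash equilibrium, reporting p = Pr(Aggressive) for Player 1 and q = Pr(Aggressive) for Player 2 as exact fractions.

p = 1/6, q = 7/15

Each player's mixing probability is pinned down by making the *other* player indifferent.
Player 2 indifferent between Aggressive and Moderate: p·12 + (1−p)·9 = p·7 + (1−p)·10 ⟹ 9 + 3p = 10 + (-3)p ⟹ p = 1/6.
Player 1 indifferent between Aggressive and Moderate: q·1 + (1−q)·10 = q·9 + (1−q)·3 ⟹ 10 + (-9)q = 3 + 6q ⟹ q = 7/15.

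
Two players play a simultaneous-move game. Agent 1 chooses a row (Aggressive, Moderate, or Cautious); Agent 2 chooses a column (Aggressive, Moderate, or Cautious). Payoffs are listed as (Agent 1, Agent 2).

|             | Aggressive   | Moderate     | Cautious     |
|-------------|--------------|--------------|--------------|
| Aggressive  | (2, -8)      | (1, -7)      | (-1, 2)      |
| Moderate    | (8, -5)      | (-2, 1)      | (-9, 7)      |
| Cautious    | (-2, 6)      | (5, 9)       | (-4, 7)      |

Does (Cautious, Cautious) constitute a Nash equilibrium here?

No

Holding Agent 2 at Cautious: Agent 1 gets -4 from Cautious but could get -1 by switching to Aggressive. Agent 1 has a profitable deviation.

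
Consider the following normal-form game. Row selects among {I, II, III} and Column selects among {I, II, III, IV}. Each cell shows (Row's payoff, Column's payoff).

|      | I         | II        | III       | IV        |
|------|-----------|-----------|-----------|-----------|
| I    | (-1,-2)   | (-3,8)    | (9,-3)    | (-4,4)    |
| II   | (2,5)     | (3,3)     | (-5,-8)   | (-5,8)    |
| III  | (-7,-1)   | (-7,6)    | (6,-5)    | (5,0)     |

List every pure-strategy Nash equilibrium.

None

Check mutual best responses: a cell is a NE iff neither player can gain by unilaterally deviating.
Row's best responses — vs I: II (payoff 2); vs II: II (payoff 3); vs III: I (payoff 9); vs IV: III (payoff 5).
Column's best responses — vs I: II (payoff 8); vs II: IV (payoff 8); vs III: II (payoff 6).
No cell has both players best-responding. For instance, Row's best reply to III is I, but against I Column prefers II over III.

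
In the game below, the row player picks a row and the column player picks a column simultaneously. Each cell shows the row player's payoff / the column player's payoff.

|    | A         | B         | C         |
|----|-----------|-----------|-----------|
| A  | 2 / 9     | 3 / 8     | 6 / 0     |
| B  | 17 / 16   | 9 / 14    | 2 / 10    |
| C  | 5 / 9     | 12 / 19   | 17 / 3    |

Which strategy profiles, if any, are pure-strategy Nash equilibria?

A profile is a Nash equilibrium when each player is best-responding to the other.
The row player's best responses — vs A: B (payoff 17); vs B: C (payoff 12); vs C: C (payoff 17).
The column player's best responses — vs A: A (payoff 9); vs B: A (payoff 16); vs C: B (payoff 19).
Mutual best responses occur at (B, A) and (C, B); at each, neither player gains by switching.

(B, A) and (C, B)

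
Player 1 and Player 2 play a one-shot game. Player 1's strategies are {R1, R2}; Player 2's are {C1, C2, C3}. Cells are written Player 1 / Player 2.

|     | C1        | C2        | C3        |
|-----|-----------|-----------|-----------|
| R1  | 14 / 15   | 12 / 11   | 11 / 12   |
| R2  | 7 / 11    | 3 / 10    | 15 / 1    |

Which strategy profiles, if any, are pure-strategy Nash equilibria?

A profile is a Nash equilibrium when each player is best-responding to the other.
Player 1's best responses — vs C1: R1 (payoff 14); vs C2: R1 (payoff 12); vs C3: R2 (payoff 15).
Player 2's best responses — vs R1: C1 (payoff 15); vs R2: C1 (payoff 11).
The only mutual best response is (R1, C1); neither player gains by switching there.

(R1, C1)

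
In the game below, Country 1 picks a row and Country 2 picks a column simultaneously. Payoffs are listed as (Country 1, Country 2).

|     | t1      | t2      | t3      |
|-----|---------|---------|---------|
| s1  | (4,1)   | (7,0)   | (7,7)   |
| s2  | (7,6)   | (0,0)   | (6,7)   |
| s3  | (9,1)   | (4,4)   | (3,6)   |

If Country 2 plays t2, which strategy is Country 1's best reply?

s1

With Country 2 fixed at t2, Country 1's payoffs are: s1 → 7, s2 → 0, s3 → 4.
The maximum is 7, achieved by s1.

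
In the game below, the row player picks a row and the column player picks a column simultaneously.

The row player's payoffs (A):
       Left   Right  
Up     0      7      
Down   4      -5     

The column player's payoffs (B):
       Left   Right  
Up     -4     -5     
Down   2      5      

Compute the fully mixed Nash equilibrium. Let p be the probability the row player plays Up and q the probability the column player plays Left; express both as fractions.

p = 3/4, q = 3/4

Each player's mixing probability is pinned down by making the *other* player indifferent.
The column player indifferent between Left and Right: p·(-4) + (1−p)·2 = p·(-5) + (1−p)·5 ⟹ 2 + (-6)p = 5 + (-10)p ⟹ p = 3/4.
The row player indifferent between Up and Down: q·0 + (1−q)·7 = q·4 + (1−q)·(-5) ⟹ 7 + (-7)q = (-5) + 9q ⟹ q = 3/4.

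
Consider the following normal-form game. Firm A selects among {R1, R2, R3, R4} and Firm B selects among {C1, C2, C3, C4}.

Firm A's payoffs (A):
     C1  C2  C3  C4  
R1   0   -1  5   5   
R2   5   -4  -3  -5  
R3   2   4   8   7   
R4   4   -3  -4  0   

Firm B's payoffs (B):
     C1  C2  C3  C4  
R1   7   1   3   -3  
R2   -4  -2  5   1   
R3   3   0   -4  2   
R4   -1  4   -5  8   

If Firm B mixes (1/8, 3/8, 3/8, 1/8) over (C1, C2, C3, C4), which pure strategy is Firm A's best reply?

R3

Compute Firm A's expected payoff from each pure strategy against the given mix.
R1: (1/8)·0 + (3/8)·(-1) + (3/8)·5 + (1/8)·5 = 17/8
R2: (1/8)·5 + (3/8)·(-4) + (3/8)·(-3) + (1/8)·(-5) = -21/8
R3: (1/8)·2 + (3/8)·4 + (3/8)·8 + (1/8)·7 = 45/8
R4: (1/8)·4 + (3/8)·(-3) + (3/8)·(-4) + (1/8)·0 = -17/8
Highest expected payoff is 45/8, from R3.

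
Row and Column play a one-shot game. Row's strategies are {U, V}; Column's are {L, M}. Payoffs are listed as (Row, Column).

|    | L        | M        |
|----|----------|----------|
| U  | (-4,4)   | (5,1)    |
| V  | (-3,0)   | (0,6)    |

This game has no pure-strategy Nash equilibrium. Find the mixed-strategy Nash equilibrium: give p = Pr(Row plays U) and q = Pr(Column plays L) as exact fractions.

In a mixed NE each player is indifferent between their pure strategies, so the opponent's mix sets the indifference.
Column indifferent between L and M: p·4 + (1−p)·0 = p·1 + (1−p)·6 ⟹ 0 + 4p = 6 + (-5)p ⟹ p = 2/3.
Row indifferent between U and V: q·(-4) + (1−q)·5 = q·(-3) + (1−q)·0 ⟹ 5 + (-9)q = 0 + (-3)q ⟹ q = 5/6.

p = 2/3, q = 5/6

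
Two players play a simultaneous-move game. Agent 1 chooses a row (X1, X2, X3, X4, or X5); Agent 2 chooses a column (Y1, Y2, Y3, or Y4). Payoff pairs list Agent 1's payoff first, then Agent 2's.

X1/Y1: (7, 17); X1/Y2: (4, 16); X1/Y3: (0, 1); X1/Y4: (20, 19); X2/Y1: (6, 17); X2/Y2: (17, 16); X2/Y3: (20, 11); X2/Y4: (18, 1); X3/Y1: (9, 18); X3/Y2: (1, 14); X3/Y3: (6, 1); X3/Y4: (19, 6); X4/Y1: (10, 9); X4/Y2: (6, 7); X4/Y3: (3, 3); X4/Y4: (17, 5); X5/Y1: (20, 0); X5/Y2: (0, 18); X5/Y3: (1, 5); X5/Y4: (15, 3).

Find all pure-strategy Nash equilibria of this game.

Check mutual best responses: a cell is a NE iff neither player can gain by unilaterally deviating.
Agent 1's best responses — vs Y1: X5 (payoff 20); vs Y2: X2 (payoff 17); vs Y3: X2 (payoff 20); vs Y4: X1 (payoff 20).
Agent 2's best responses — vs X1: Y4 (payoff 19); vs X2: Y1 (payoff 17); vs X3: Y1 (payoff 18); vs X4: Y1 (payoff 9); vs X5: Y2 (payoff 18).
The only mutual best response is (X1, Y4); neither player gains by switching there.

(X1, Y4)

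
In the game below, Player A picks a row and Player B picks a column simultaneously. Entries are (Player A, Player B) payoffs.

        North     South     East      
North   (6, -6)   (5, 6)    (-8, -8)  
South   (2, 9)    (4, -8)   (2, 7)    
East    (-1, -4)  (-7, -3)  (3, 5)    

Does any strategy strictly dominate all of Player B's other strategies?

Check whether one of Player B's strategies beats all alternatives regardless of what the opponent does.
North is not dominant: against North, South gives 6 > -6.
South is not dominant: against South, North gives 9 > -8.
East is not dominant: against North, North gives -6 > -8.
No single strategy is best against every opponent action.

No strictly dominant strategy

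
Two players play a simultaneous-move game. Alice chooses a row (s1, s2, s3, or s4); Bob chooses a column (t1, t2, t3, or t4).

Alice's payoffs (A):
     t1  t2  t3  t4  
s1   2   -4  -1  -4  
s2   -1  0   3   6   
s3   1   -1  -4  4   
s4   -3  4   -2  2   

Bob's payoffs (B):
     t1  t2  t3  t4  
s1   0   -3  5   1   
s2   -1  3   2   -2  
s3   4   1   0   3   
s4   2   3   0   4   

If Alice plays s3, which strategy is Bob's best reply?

With Alice fixed at s3, Bob's payoffs are: t1 → 4, t2 → 1, t3 → 0, t4 → 3.
The maximum is 4, achieved by t1.

t1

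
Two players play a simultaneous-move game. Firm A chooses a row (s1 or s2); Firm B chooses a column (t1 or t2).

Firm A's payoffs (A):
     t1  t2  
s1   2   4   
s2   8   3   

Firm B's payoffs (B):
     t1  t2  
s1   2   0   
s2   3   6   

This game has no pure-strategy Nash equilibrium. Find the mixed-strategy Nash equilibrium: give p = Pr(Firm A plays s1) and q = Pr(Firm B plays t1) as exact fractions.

p = 3/5, q = 1/7

In a mixed NE each player is indifferent between their pure strategies, so the opponent's mix sets the indifference.
Firm B indifferent between t1 and t2: p·2 + (1−p)·3 = p·0 + (1−p)·6 ⟹ 3 + (-1)p = 6 + (-6)p ⟹ p = 3/5.
Firm A indifferent between s1 and s2: q·2 + (1−q)·4 = q·8 + (1−q)·3 ⟹ 4 + (-2)q = 3 + 5q ⟹ q = 1/7.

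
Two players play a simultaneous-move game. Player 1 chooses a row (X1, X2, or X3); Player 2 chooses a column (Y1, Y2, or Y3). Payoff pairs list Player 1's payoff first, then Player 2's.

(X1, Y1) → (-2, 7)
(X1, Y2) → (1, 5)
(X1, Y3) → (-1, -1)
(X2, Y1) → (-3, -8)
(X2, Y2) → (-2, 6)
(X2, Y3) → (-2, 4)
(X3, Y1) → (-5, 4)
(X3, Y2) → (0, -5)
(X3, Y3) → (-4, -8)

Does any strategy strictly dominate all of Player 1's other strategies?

A strategy is strictly dominant if it gives Player 1 a strictly higher payoff than every other strategy, against every choice by the opponent.
X1 strictly dominates: vs Y1: -2 > each of {-3, -5}; vs Y2: 1 > each of {-2, 0}; vs Y3: -1 > each of {-2, -4}.

X1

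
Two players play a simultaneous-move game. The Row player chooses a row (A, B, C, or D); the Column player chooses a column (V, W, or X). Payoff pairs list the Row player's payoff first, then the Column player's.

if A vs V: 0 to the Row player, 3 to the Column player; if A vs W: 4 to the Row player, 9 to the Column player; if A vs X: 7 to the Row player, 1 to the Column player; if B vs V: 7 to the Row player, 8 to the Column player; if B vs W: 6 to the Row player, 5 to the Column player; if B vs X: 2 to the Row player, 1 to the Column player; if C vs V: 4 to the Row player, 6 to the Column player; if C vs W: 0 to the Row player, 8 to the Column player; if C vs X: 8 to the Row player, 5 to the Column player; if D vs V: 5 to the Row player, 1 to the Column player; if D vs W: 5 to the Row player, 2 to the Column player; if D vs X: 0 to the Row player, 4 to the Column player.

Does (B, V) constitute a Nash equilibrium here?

Yes

Holding the Column player at V: the Row player gets 7 from B, versus 0 from A, 4 from C, 5 from D. No profitable deviation for the Row player.
Holding the Row player at B: the Column player gets 8 from V, versus 5 from W, 1 from X. No profitable deviation for the Column player either.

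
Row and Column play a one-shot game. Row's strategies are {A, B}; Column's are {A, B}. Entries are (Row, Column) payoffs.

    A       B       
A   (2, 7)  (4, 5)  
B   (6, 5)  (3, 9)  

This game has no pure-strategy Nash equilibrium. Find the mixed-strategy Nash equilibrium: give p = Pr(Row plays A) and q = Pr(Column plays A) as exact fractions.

Each player's mixing probability is pinned down by making the *other* player indifferent.
Column indifferent between A and B: p·7 + (1−p)·5 = p·5 + (1−p)·9 ⟹ 5 + 2p = 9 + (-4)p ⟹ p = 2/3.
Row indifferent between A and B: q·2 + (1−q)·4 = q·6 + (1−q)·3 ⟹ 4 + (-2)q = 3 + 3q ⟹ q = 1/5.

p = 2/3, q = 1/5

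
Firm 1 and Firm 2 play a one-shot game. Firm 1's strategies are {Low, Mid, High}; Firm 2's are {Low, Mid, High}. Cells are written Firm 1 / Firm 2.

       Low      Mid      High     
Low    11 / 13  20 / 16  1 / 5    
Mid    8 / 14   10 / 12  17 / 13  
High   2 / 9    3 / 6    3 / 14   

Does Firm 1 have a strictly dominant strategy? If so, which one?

No strictly dominant strategy

Check whether one of Firm 1's strategies beats all alternatives regardless of what the opponent does.
Low is not dominant: against High, Mid gives 17 > 1.
Mid is not dominant: against Low, Low gives 11 > 8.
High is not dominant: against Low, Low gives 11 > 2.
No single strategy is best against every opponent action.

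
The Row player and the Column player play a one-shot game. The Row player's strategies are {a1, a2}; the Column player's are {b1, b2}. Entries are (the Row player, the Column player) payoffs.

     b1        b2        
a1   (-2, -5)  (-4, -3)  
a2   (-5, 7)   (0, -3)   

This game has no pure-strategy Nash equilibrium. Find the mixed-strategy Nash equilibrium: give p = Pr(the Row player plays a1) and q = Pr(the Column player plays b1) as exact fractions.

Each player's mixing probability is pinned down by making the *other* player indifferent.
The Column player indifferent between b1 and b2: p·(-5) + (1−p)·7 = p·(-3) + (1−p)·(-3) ⟹ 7 + (-12)p = (-3) + 0p ⟹ p = 5/6.
The Row player indifferent between a1 and a2: q·(-2) + (1−q)·(-4) = q·(-5) + (1−q)·0 ⟹ (-4) + 2q = 0 + (-5)q ⟹ q = 4/7.

p = 5/6, q = 4/7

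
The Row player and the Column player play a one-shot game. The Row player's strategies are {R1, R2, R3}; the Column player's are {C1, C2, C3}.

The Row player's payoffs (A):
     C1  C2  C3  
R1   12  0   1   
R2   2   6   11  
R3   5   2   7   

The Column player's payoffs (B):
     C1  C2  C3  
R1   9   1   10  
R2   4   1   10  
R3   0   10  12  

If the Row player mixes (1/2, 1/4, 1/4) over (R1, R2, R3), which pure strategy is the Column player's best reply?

Compute the Column player's expected payoff from each pure strategy against the given mix.
C1: (1/2)·9 + (1/4)·4 + (1/4)·0 = 11/2
C2: (1/2)·1 + (1/4)·1 + (1/4)·10 = 13/4
C3: (1/2)·10 + (1/4)·10 + (1/4)·12 = 21/2
Highest expected payoff is 21/2, from C3.

C3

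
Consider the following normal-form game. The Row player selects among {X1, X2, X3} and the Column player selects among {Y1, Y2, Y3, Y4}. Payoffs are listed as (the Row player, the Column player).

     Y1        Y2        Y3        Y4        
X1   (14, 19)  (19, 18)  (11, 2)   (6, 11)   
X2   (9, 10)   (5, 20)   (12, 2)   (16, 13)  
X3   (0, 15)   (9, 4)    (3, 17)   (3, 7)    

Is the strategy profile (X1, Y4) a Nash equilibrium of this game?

Holding the Column player at Y4: the Row player gets 6 from X1 but could get 16 by switching to X2. The Row player has a profitable deviation.

No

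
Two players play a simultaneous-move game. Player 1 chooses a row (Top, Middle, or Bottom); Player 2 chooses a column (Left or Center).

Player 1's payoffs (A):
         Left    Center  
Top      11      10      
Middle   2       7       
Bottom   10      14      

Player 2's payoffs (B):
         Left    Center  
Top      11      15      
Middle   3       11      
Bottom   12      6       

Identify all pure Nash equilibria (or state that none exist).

Check mutual best responses: a cell is a NE iff neither player can gain by unilaterally deviating.
Player 1's best responses — vs Left: Top (payoff 11); vs Center: Bottom (payoff 14).
Player 2's best responses — vs Top: Center (payoff 15); vs Middle: Center (payoff 11); vs Bottom: Left (payoff 12).
No cell has both players best-responding. For instance, Player 1's best reply to Left is Top, but against Top Player 2 prefers Center over Left.

There is no pure-strategy Nash equilibrium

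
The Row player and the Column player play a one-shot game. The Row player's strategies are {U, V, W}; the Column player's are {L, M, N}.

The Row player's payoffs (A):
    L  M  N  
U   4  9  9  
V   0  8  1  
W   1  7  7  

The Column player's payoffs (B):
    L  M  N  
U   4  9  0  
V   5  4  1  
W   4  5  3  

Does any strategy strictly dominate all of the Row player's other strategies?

A strategy is strictly dominant if it gives the Row player a strictly higher payoff than every other strategy, against every choice by the opponent.
U strictly dominates: vs L: 4 > each of {0, 1}; vs M: 9 > each of {8, 7}; vs N: 9 > each of {1, 7}.

U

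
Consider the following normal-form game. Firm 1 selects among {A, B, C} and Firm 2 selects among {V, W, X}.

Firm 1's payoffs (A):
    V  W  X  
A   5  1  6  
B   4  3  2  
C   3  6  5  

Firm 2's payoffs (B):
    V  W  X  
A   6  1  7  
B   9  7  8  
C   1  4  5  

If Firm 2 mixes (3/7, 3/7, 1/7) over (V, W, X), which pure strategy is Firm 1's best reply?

Compute Firm 1's expected payoff from each pure strategy against the given mix.
A: (3/7)·5 + (3/7)·1 + (1/7)·6 = 24/7
B: (3/7)·4 + (3/7)·3 + (1/7)·2 = 23/7
C: (3/7)·3 + (3/7)·6 + (1/7)·5 = 32/7
Highest expected payoff is 32/7, from C.

C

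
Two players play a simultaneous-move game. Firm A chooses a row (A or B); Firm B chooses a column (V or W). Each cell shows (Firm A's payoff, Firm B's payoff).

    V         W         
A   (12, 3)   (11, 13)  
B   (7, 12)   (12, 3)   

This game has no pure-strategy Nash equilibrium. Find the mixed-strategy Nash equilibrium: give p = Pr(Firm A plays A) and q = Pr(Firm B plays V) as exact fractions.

p = 9/19, q = 1/6

In a mixed NE each player is indifferent between their pure strategies, so the opponent's mix sets the indifference.
Firm B indifferent between V and W: p·3 + (1−p)·12 = p·13 + (1−p)·3 ⟹ 12 + (-9)p = 3 + 10p ⟹ p = 9/19.
Firm A indifferent between A and B: q·12 + (1−q)·11 = q·7 + (1−q)·12 ⟹ 11 + 1q = 12 + (-5)q ⟹ q = 1/6.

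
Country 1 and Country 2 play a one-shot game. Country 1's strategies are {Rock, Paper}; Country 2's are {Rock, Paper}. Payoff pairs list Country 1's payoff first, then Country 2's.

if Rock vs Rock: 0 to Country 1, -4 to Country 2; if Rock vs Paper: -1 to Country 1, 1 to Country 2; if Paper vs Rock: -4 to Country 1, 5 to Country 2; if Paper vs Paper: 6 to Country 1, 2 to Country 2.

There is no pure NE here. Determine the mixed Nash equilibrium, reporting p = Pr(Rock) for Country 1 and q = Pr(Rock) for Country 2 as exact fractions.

Each player's mixing probability is pinned down by making the *other* player indifferent.
Country 2 indifferent between Rock and Paper: p·(-4) + (1−p)·5 = p·1 + (1−p)·2 ⟹ 5 + (-9)p = 2 + (-1)p ⟹ p = 3/8.
Country 1 indifferent between Rock and Paper: q·0 + (1−q)·(-1) = q·(-4) + (1−q)·6 ⟹ (-1) + 1q = 6 + (-10)q ⟹ q = 7/11.

p = 3/8, q = 7/11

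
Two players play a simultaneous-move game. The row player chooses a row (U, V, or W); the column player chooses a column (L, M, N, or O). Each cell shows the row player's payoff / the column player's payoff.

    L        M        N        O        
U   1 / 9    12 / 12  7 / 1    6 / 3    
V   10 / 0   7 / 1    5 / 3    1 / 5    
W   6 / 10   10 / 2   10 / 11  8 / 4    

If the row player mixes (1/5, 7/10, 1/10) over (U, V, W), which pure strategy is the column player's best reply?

Compute the column player's expected payoff from each pure strategy against the given mix.
L: (1/5)·9 + (7/10)·0 + (1/10)·10 = 14/5
M: (1/5)·12 + (7/10)·1 + (1/10)·2 = 33/10
N: (1/5)·1 + (7/10)·3 + (1/10)·11 = 17/5
O: (1/5)·3 + (7/10)·5 + (1/10)·4 = 9/2
Highest expected payoff is 9/2, from O.

O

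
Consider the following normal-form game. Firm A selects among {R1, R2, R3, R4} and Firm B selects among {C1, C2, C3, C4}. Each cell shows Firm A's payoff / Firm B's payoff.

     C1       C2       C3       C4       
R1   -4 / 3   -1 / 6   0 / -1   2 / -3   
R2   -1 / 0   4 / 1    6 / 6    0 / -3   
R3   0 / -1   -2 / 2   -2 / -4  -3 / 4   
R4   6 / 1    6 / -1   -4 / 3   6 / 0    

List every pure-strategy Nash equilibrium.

(R2, C3)

Find each player's best response to every opponent strategy; NE are the intersections.
Firm A's best responses — vs C1: R4 (payoff 6); vs C2: R4 (payoff 6); vs C3: R2 (payoff 6); vs C4: R4 (payoff 6).
Firm B's best responses — vs R1: C2 (payoff 6); vs R2: C3 (payoff 6); vs R3: C4 (payoff 4); vs R4: C3 (payoff 3).
The only mutual best response is (R2, C3); neither player gains by switching there.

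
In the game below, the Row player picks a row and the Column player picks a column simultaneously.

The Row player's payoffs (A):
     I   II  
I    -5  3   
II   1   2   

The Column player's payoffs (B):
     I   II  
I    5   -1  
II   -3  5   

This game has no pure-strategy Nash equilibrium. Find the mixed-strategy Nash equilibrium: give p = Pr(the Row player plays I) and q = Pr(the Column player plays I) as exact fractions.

p = 4/7, q = 1/7

Each player's mixing probability is pinned down by making the *other* player indifferent.
The Column player indifferent between I and II: p·5 + (1−p)·(-3) = p·(-1) + (1−p)·5 ⟹ (-3) + 8p = 5 + (-6)p ⟹ p = 4/7.
The Row player indifferent between I and II: q·(-5) + (1−q)·3 = q·1 + (1−q)·2 ⟹ 3 + (-8)q = 2 + (-1)q ⟹ q = 1/7.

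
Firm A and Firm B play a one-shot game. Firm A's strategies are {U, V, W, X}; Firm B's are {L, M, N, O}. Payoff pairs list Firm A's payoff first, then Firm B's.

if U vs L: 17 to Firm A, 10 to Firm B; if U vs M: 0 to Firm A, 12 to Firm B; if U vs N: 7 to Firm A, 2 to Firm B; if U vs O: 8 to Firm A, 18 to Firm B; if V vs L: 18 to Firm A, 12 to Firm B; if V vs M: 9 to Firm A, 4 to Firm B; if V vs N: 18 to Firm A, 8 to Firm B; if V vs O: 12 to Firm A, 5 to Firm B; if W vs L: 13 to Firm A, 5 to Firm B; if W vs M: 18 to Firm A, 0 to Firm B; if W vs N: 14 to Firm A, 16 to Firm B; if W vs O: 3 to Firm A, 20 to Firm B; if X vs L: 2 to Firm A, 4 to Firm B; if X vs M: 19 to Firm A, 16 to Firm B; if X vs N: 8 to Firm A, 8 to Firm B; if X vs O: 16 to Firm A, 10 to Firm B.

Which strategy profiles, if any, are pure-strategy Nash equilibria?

A profile is a Nash equilibrium when each player is best-responding to the other.
Firm A's best responses — vs L: V (payoff 18); vs M: X (payoff 19); vs N: V (payoff 18); vs O: X (payoff 16).
Firm B's best responses — vs U: O (payoff 18); vs V: L (payoff 12); vs W: O (payoff 20); vs X: M (payoff 16).
Mutual best responses occur at (V, L) and (X, M); at each, neither player gains by switching.

(V, L) and (X, M)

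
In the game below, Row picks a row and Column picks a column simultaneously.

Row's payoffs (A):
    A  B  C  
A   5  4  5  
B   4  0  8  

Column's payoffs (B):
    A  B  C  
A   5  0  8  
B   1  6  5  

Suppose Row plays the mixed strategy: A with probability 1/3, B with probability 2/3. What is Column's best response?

Column's best reply maximizes expected payoff against the mix.
A: (1/3)·5 + (2/3)·1 = 7/3
B: (1/3)·0 + (2/3)·6 = 4
C: (1/3)·8 + (2/3)·5 = 6
Highest expected payoff is 6, from C.

C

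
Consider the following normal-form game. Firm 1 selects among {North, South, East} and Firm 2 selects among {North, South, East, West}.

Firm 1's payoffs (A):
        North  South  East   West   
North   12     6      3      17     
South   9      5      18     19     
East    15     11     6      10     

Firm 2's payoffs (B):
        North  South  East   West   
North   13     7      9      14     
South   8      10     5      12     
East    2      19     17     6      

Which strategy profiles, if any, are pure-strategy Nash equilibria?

A profile is a Nash equilibrium when each player is best-responding to the other.
Firm 1's best responses — vs North: East (payoff 15); vs South: East (payoff 11); vs East: South (payoff 18); vs West: South (payoff 19).
Firm 2's best responses — vs North: West (payoff 14); vs South: West (payoff 12); vs East: South (payoff 19).
Mutual best responses occur at (South, West) and (East, South); at each, neither player gains by switching.

(South, West) and (East, South)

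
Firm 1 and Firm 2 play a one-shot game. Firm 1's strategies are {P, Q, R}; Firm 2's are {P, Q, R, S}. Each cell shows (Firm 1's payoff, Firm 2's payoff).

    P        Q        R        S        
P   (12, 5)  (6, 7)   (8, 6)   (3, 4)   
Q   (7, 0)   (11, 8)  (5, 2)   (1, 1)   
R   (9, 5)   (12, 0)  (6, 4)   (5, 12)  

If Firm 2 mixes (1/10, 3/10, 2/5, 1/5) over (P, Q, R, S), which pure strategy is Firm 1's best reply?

R

Compute Firm 1's expected payoff from each pure strategy against the given mix.
P: (1/10)·12 + (3/10)·6 + (2/5)·8 + (1/5)·3 = 34/5
Q: (1/10)·7 + (3/10)·11 + (2/5)·5 + (1/5)·1 = 31/5
R: (1/10)·9 + (3/10)·12 + (2/5)·6 + (1/5)·5 = 79/10
Highest expected payoff is 79/10, from R.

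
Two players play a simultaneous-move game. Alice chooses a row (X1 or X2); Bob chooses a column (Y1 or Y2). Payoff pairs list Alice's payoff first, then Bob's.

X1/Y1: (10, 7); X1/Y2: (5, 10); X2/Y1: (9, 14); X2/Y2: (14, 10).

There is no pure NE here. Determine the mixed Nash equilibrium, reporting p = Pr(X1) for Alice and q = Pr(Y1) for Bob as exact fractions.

Each player's mixing probability is pinned down by making the *other* player indifferent.
Bob indifferent between Y1 and Y2: p·7 + (1−p)·14 = p·10 + (1−p)·10 ⟹ 14 + (-7)p = 10 + 0p ⟹ p = 4/7.
Alice indifferent between X1 and X2: q·10 + (1−q)·5 = q·9 + (1−q)·14 ⟹ 5 + 5q = 14 + (-5)q ⟹ q = 9/10.

p = 4/7, q = 9/10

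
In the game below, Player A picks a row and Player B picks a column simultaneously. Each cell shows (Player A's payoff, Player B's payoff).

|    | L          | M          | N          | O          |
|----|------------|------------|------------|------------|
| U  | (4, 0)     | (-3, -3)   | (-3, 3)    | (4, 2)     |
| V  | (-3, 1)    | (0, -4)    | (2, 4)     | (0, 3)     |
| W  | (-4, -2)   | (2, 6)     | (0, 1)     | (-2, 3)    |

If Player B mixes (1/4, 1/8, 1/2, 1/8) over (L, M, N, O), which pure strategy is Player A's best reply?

Compute Player A's expected payoff from each pure strategy against the given mix.
U: (1/4)·4 + (1/8)·(-3) + (1/2)·(-3) + (1/8)·4 = -3/8
V: (1/4)·(-3) + (1/8)·0 + (1/2)·2 + (1/8)·0 = 1/4
W: (1/4)·(-4) + (1/8)·2 + (1/2)·0 + (1/8)·(-2) = -1
Highest expected payoff is 1/4, from V.

V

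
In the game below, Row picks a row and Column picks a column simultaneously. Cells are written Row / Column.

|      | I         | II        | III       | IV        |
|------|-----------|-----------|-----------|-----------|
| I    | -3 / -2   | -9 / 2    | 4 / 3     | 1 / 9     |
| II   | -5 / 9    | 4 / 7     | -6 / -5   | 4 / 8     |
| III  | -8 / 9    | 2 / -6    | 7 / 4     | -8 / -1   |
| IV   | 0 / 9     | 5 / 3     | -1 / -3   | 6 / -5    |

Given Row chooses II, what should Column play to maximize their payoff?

I

With Row fixed at II, Column's payoffs are: I → 9, II → 7, III → -5, IV → 8.
The maximum is 9, achieved by I.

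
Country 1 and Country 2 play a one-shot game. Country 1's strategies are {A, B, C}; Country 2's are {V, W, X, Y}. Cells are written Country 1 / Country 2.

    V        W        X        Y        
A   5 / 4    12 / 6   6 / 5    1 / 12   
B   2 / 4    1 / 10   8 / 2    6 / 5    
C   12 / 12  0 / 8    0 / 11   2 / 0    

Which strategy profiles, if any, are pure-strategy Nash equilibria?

Check mutual best responses: a cell is a NE iff neither player can gain by unilaterally deviating.
Country 1's best responses — vs V: C (payoff 12); vs W: A (payoff 12); vs X: B (payoff 8); vs Y: B (payoff 6).
Country 2's best responses — vs A: Y (payoff 12); vs B: W (payoff 10); vs C: V (payoff 12).
The only mutual best response is (C, V); neither player gains by switching there.

(C, V)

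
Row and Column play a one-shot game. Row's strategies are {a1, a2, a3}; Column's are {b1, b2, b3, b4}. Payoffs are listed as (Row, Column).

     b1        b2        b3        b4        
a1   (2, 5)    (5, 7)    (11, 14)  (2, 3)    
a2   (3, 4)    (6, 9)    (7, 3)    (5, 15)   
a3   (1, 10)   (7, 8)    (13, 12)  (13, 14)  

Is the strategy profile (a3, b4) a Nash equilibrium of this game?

Yes

Holding Column at b4: Row gets 13 from a3, versus 2 from a1, 5 from a2. No profitable deviation for Row.
Holding Row at a3: Column gets 14 from b4, versus 10 from b1, 8 from b2, 12 from b3. No profitable deviation for Column either.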